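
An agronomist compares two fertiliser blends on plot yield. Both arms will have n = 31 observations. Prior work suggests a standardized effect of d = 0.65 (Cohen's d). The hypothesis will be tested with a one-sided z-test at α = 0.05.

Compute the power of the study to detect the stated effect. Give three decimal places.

Power ≈ 0.820

Noncentrality parameter: δ = d·√(n/2) = 0.65 × √(31/2) = 2.5591
One-sided α = 0.05 → critical value z_{0.05} = 1.645.
Power = Φ(δ − 1.645) = Φ(0.914) = 0.8197.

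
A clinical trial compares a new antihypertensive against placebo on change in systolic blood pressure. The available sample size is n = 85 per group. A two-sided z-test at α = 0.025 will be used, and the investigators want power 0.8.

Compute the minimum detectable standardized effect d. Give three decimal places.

d ≈ 0.473

Required noncentrality: δ = z_{0.0125} + z_{0.20} = 2.241 + 0.842 = 3.083.
(The second rejection-region term Φ(−δ − z_{α/2}) is negligible and dropped.)
δ = d·√(n/2) ⇒ d = δ/√(n/2) = 3.083/√(85/2) = 0.4729.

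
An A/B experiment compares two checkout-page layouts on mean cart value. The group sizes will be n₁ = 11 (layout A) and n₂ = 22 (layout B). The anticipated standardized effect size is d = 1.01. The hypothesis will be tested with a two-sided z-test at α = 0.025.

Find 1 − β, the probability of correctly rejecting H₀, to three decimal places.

Noncentrality parameter: δ = d / √(1/n₁ + 1/n₂) = 1.01 / √(1/11 + 1/22) = 2.7351
Critical value for a two-sided test at α = 0.025: z_{α/2} = 2.241.
Power = Φ(δ − 2.241) + Φ(−δ − 2.241) = Φ(0.494) + Φ(-4.976) = 0.6892 + 0.0000 = 0.6892.

Power ≈ 0.689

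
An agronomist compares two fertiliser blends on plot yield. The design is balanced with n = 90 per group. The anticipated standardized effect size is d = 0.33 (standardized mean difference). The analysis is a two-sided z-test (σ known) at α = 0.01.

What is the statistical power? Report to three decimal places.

Noncentrality parameter: λ = d·√(n/2) = 0.33 × √(90/2) = 2.2137
Critical value for a two-sided test at α = 0.01: z_{α/2} = 2.576.
Power = Φ(λ − 2.576) + Φ(−λ − 2.576) = Φ(-0.362) + Φ(-4.790) = 0.3586 + 0.0000 = 0.3586.

Power ≈ 0.359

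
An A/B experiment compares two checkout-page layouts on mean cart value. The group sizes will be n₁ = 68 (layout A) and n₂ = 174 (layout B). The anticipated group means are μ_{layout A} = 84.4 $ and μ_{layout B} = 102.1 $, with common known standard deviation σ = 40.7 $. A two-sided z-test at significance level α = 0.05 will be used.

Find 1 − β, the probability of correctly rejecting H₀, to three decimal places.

Standardized effect: d = |μ_{layout A} − μ_{layout B}| / σ = |84.4 − 102.1| / 40.7 = 0.4349
Noncentrality parameter: δ = d / √(1/n₁ + 1/n₂) = 0.4349 / √(1/68 + 1/174) = 3.0409
Critical value for a two-sided test at α = 0.05: z_{α/2} = 1.960.
Power = Φ(δ − 1.960) + Φ(−δ − 1.960) = Φ(1.081) + Φ(-5.001) = 0.8601 + 0.0000 = 0.8601.

Power ≈ 0.860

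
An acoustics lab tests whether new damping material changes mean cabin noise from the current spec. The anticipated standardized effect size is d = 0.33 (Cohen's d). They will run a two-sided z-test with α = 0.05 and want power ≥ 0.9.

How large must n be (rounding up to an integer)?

For power 0.9 need Φ(δ − z_{0.025}) = 0.9, so δ = z_{0.025} + z_{0.10} = 1.960 + 1.282 = 3.242.
(Ignoring the negligible lower-tail rejection probability gives the usual closed-form inversion.)
δ = d·√n ⇒ n = (δ/d)² = (3.242 / 0.33)² = 96.49.
Round up to the next whole unit.

n = 97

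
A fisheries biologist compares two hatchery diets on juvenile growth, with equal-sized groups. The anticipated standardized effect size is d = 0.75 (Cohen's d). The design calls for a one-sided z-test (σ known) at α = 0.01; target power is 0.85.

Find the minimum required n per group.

Set Φ(δ − 2.326) = 0.85; then δ − 2.326 = Φ⁻¹(0.85) = 1.036, giving δ = 3.363.
δ = d·√(n/2) ⇒ n = 2(δ/d)² = 2 × (3.363 / 0.75)² = 40.21.
Rounding up, n = 41 per group.

n = 41 per group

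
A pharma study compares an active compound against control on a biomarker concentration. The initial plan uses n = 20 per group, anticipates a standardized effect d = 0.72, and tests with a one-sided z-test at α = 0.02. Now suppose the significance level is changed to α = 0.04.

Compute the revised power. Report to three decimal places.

Power ≈ 0.701

δ = d·√(n/2) = 0.72 × √(20/2) = 2.2768 (unchanged). New critical value: z_{0.04} = 1.751.
Revised power = Φ(δ − 1.751) = Φ(0.526) = 0.7006.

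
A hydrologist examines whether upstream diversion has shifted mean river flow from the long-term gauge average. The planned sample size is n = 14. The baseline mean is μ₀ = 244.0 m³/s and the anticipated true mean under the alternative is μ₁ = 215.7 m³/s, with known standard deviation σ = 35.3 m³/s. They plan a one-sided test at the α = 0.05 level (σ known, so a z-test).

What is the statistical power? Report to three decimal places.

Power ≈ 0.912

Standardized effect: d = |μ₁ − μ₀| / σ = |215.7 − 244.0| / 35.3 = 0.8017
Noncentrality parameter: δ = d·√n = 0.8017 × √14 = 2.9997
One-sided α = 0.05 → critical value z_{0.05} = 1.645.
Power = Φ(δ − 1.645) = Φ(1.355) = 0.9123.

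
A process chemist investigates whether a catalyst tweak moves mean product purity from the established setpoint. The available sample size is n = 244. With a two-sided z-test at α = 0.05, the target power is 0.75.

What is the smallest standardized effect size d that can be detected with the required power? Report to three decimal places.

d ≈ 0.169

Required noncentrality: δ = z_{0.025} + z_{0.25} = 1.960 + 0.674 = 2.634.
(Lower-tail contribution to power is negligible for δ > 0.)
δ = d·√n ⇒ d = δ/√n = 2.634/√244 = 0.1687.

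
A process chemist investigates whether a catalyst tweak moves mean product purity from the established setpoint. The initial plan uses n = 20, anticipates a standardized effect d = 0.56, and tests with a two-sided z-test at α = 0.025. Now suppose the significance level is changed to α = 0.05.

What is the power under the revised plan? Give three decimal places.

Power ≈ 0.707

δ = d·√n = 0.56 × √20 = 2.5044 (unchanged). New critical value: z_{0.025} = 1.960.
Revised power = Φ(δ − 1.960) + Φ(−δ − 1.960) = Φ(0.544) + Φ(-4.464) = 0.7069 + 0.0000 = 0.7069.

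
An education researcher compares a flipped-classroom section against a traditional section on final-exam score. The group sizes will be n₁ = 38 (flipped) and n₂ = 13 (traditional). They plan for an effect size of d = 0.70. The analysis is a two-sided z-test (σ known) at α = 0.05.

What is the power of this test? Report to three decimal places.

Noncentrality parameter: δ = d / √(1/n₁ + 1/n₂) = 0.70 / √(1/38 + 1/13) = 2.1786
Critical value for a two-sided test at α = 0.05: z_{α/2} = 1.960.
Power = Φ(δ − 1.960) + Φ(−δ − 1.960) = Φ(0.219) + Φ(-4.139) = 0.5865 + 0.0000 = 0.5865.

Power ≈ 0.587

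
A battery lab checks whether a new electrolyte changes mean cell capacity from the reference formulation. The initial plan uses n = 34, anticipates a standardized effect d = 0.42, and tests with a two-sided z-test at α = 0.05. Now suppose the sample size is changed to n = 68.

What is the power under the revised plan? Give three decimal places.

Power ≈ 0.934

With n = 68: δ = d·√n = 0.42 × √68 = 3.4634. Critical value z_{0.025} = 1.960.
Revised power = Φ(δ − 1.960) + Φ(−δ − 1.960) = Φ(1.503) + Φ(-5.423) = 0.9336 + 0.0000 = 0.9336.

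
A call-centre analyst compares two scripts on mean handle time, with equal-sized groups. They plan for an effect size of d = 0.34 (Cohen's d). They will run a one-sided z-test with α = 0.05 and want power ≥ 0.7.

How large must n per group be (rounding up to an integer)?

n = 82 per group

For power 0.7 need Φ(δ − z_{0.05}) = 0.7, so δ = z_{0.05} + z_{0.30} = 1.645 + 0.524 = 2.169.
δ = d·√(n/2) ⇒ n = 2(δ/d)² = 2 × (2.169 / 0.34)² = 81.41.
Round up to the next whole unit.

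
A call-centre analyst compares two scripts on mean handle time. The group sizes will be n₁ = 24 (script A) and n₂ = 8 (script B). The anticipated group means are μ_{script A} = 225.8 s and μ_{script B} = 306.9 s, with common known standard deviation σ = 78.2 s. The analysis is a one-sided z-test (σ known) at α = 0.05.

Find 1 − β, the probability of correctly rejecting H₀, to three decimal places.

Standardized effect: d = |μ_{script A} − μ_{script B}| / σ = |225.8 − 306.9| / 78.2 = 1.0371
Noncentrality parameter: δ = d / √(1/n₁ + 1/n₂) = 1.0371 / √(1/24 + 1/8) = 2.5403
Critical value for a one-sided test at α = 0.05: z_α = 1.645.
Power = Φ(δ − 1.645) = Φ(0.895) = 0.8147.

Power ≈ 0.815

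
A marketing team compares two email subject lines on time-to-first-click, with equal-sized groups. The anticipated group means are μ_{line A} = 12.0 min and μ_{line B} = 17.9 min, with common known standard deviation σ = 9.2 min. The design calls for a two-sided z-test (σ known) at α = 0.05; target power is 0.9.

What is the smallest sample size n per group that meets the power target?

n = 52 per group

Standardized effect: d = |μ_{line A} − μ_{line B}| / σ = |12.0 − 17.9| / 9.2 = 0.6413
Set Φ(δ − 1.960) = 0.9; then δ − 1.960 = Φ⁻¹(0.9) = 1.282, giving δ = 3.242.
(Ignoring the negligible lower-tail rejection probability gives the usual closed-form inversion.)
δ = d·√(n/2) ⇒ n = 2(δ/d)² = 2 × (3.242 / 0.6413)² = 51.10.
Round up to the next whole unit.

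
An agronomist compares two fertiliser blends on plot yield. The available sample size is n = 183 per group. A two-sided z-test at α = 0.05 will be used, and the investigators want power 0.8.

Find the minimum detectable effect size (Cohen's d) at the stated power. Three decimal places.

Required noncentrality: δ = z_{0.025} + z_{0.20} = 1.960 + 0.842 = 2.802.
(The second rejection-region term Φ(−δ − z_{α/2}) is negligible and dropped.)
δ = d·√(n/2) ⇒ d = δ/√(n/2) = 2.802/√(183/2) = 0.2929.

d ≈ 0.293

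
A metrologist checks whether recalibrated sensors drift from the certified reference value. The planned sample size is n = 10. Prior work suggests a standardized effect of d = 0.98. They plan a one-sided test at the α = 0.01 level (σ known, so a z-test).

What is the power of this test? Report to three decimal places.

Noncentrality parameter: λ = d·√n = 0.98 × √10 = 3.0990
One-sided α = 0.01 → critical value z_{0.01} = 2.326.
Power = Φ(λ − 2.326) = Φ(0.773) = 0.7801.

Power ≈ 0.780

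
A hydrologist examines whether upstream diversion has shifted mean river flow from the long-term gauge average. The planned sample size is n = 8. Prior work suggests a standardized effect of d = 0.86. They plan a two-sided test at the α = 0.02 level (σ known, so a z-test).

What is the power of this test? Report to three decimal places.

Power ≈ 0.542

Noncentrality parameter: δ = d·√n = 0.86 × √8 = 2.4324
Two-sided α = 0.02 → critical value z_{0.01} = 2.326.
Power = Φ(δ − 2.326) + Φ(−δ − 2.326) = Φ(0.106) + Φ(-4.759) = 0.5422 + 0.0000 = 0.5422.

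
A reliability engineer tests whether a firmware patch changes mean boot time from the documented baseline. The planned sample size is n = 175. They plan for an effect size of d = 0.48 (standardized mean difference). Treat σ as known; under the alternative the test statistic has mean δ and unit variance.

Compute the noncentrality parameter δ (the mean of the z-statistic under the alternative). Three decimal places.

The noncentrality parameter scales effect size by the design's sample-size factor: δ = d·√n = 0.48 × √175 = 6.3498

δ ≈ 6.350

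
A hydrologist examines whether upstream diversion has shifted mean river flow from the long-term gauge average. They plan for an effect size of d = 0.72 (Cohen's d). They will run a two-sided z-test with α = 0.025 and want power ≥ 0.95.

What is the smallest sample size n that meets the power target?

n = 30

For power 0.95 need Φ(δ − z_{0.0125}) = 0.95, so δ = z_{0.0125} + z_{0.05} = 2.241 + 1.645 = 3.886.
(Ignoring the negligible lower-tail rejection probability gives the usual closed-form inversion.)
δ = d·√n ⇒ n = (δ/d)² = (3.886 / 0.72)² = 29.13.
Rounding up, n = 30.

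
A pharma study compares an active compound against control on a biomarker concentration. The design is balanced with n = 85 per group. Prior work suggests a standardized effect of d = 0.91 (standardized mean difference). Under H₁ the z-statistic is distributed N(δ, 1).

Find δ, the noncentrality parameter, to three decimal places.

The noncentrality parameter scales effect size by the design's sample-size factor: δ = d·√(n/2) = 0.91 × √(85/2) = 5.9325

δ ≈ 5.932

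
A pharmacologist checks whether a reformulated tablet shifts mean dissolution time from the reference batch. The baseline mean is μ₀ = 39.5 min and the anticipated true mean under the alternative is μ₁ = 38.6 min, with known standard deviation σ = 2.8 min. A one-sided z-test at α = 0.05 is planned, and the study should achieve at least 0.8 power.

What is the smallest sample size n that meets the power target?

n = 60

Standardized effect: d = |μ₁ − μ₀| / σ = |38.6 − 39.5| / 2.8 = 0.3214
Set Φ(δ − 1.645) = 0.8; then δ − 1.645 = Φ⁻¹(0.8) = 0.842, giving δ = 2.486.
δ = d·√n ⇒ n = (δ/d)² = (2.486 / 0.3214)² = 59.84.
Round up to the next whole unit.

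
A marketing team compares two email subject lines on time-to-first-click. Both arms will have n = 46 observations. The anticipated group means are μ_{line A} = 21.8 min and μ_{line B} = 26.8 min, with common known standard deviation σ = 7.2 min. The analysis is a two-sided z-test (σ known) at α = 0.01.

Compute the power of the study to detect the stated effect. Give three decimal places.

Power ≈ 0.775

Standardized effect: d = |μ_{line A} − μ_{line B}| / σ = |21.8 − 26.8| / 7.2 = 0.6944
Noncentrality parameter: δ = d·√(n/2) = 0.6944 × √(46/2) = 3.3304
Two-sided α = 0.01 → critical value z_{0.005} = 2.576.
Power = Φ(δ − 2.576) + Φ(−δ − 2.576) = Φ(0.755) + Φ(-5.906) = 0.7748 + 0.0000 = 0.7748.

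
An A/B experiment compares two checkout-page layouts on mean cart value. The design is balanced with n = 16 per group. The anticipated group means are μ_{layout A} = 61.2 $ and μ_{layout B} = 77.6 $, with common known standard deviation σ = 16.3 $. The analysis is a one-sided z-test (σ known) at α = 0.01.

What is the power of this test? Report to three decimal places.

Power ≈ 0.698

Standardized effect: d = |μ_{layout A} − μ_{layout B}| / σ = |61.2 − 77.6| / 16.3 = 1.0061
Noncentrality parameter: δ = d·√(n/2) = 1.0061 × √(16/2) = 2.8458
One-sided α = 0.01 → critical value z_{0.01} = 2.326.
Power = Φ(δ − 2.326) = Φ(0.519) = 0.6983.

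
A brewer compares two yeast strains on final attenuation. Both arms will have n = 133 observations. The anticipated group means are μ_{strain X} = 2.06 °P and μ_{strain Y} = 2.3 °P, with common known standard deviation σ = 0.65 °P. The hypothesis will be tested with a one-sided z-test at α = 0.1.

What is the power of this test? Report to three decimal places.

Standardized effect: d = |μ_{strain X} − μ_{strain Y}| / σ = |2.06 − 2.3| / 0.65 = 0.3692
Noncentrality parameter: δ = d·√(n/2) = 0.3692 × √(133/2) = 3.0110
Critical value for a one-sided test at α = 0.1: z_α = 1.282.
Power = P(Z > 1.282 − δ) = Φ(1.729) = 0.9581.

Power ≈ 0.958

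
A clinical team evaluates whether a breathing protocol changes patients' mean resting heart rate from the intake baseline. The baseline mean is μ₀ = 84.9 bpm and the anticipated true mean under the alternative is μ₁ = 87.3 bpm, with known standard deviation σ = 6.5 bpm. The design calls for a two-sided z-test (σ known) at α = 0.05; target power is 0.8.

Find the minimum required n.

Standardized effect: d = |μ₁ − μ₀| / σ = |87.3 − 84.9| / 6.5 = 0.3692
Set Φ(δ − 1.960) = 0.8; then δ − 1.960 = Φ⁻¹(0.8) = 0.842, giving δ = 2.802.
(For δ > 0 the lower-tail rejection region contributes negligibly to power, so the one-term inversion is standard.)
δ = d·√n ⇒ n = (δ/d)² = (2.802 / 0.3692)² = 57.57.
Round up to the next whole unit.

n = 58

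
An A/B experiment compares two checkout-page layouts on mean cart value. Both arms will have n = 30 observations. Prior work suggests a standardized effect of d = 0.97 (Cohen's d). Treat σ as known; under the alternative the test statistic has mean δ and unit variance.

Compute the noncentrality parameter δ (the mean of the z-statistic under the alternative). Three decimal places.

δ = d·√(n/2) = 0.97 × √(30/2) = 3.7568

δ ≈ 3.757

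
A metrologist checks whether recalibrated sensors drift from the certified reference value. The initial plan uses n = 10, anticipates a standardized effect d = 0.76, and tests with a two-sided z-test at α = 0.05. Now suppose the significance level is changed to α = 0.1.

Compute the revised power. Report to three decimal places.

Power ≈ 0.776

δ = d·√n = 0.76 × √10 = 2.4033 (unchanged). New critical value: z_{0.05} = 1.645.
Revised power = Φ(δ − 1.645) + Φ(−δ − 1.645) = Φ(0.758) + Φ(-4.048) = 0.7759 + 0.0000 = 0.7759.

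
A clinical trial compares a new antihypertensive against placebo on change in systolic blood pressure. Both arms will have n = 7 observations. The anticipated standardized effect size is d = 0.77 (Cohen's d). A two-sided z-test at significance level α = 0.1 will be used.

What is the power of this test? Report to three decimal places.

Power ≈ 0.420

Noncentrality parameter: δ = d·√(n/2) = 0.77 × √(7/2) = 1.4405
Critical value for a two-sided test at α = 0.1: z_{α/2} = 1.645.
Power = Φ(δ − 1.645) + Φ(−δ − 1.645) = Φ(-0.204) + Φ(-3.085) = 0.4191 + 0.0010 = 0.4201.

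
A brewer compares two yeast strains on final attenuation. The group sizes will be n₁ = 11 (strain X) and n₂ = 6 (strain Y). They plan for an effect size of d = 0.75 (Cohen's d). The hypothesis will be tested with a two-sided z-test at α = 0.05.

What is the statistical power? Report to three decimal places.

Power ≈ 0.315

Noncentrality parameter: δ = d / √(1/n₁ + 1/n₂) = 0.75 / √(1/11 + 1/6) = 1.4778
Critical value for a two-sided test at α = 0.05: z_{α/2} = 1.960.
Power = Φ(δ − 1.960) + Φ(−δ − 1.960) = Φ(-0.482) + Φ(-3.438) = 0.3148 + 0.0003 = 0.3151.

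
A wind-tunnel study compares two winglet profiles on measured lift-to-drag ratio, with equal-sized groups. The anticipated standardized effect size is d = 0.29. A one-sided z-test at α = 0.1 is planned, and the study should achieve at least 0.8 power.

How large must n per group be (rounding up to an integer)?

For power 0.8 need Φ(δ − z_{0.1}) = 0.8, so δ = z_{0.1} + z_{0.20} = 1.282 + 0.842 = 2.123.
δ = d·√(n/2) ⇒ n = 2(δ/d)² = 2 × (2.123 / 0.29)² = 107.20.
Round up to the next whole unit.

n = 108 per group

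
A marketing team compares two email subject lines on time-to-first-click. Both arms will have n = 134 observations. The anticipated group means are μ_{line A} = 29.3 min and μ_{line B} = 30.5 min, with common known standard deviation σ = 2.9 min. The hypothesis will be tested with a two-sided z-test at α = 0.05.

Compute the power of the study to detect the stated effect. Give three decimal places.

Standardized effect: d = |μ_{line A} − μ_{line B}| / σ = |29.3 − 30.5| / 2.9 = 0.4138
Noncentrality parameter: λ = d·√(n/2) = 0.4138 × √(134/2) = 3.3870
Two-sided α = 0.05 → critical value z_{0.025} = 1.960.
Power = Φ(λ − 1.960) + Φ(−λ − 1.960) = Φ(1.427) + Φ(-5.347) = 0.9232 + 0.0000 = 0.9232.

Power ≈ 0.923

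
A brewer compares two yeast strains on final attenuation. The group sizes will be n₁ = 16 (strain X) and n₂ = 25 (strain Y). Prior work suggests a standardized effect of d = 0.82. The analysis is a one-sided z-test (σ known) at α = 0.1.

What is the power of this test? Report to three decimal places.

Power ≈ 0.900

Noncentrality parameter: δ = d / √(1/n₁ + 1/n₂) = 0.82 / √(1/16 + 1/25) = 2.5612
One-sided α = 0.1 → critical value z_{0.1} = 1.282.
Power = P(Z > 1.282 − δ) = Φ(1.280) = 0.8997.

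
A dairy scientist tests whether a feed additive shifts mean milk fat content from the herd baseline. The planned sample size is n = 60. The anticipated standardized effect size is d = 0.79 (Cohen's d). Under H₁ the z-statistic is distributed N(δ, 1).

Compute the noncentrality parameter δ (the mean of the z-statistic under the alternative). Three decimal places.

δ ≈ 6.119

The noncentrality parameter scales effect size by the design's sample-size factor: δ = d·√n = 0.79 × √60 = 6.1193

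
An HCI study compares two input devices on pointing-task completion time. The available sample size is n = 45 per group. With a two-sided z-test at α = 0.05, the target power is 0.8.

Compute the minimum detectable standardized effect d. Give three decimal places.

d ≈ 0.591

Need Φ(δ − 1.960) = 0.8, so δ = 1.960 + 0.842 = 2.802.
(The second rejection-region term Φ(−δ − z_{α/2}) is negligible and dropped.)
δ = d·√(n/2) ⇒ d = δ/√(n/2) = 2.802/√(45/2) = 0.5906.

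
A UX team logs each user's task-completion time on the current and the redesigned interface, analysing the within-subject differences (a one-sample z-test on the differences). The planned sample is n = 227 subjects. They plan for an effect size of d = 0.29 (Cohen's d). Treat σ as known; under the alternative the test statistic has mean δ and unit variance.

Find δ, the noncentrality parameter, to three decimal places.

δ = d·√n = 0.29 × √227 = 4.3693

δ ≈ 4.369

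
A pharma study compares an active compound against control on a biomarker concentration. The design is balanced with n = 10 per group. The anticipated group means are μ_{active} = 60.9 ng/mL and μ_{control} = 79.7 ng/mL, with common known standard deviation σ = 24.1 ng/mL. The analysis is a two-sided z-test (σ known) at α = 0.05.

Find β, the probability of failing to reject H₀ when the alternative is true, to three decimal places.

Standardized effect: d = |μ_{active} − μ_{control}| / σ = |60.9 − 79.7| / 24.1 = 0.7801
Noncentrality parameter: δ = d·√(n/2) = 0.7801 × √(10/2) = 1.7443
Critical value for a two-sided test at α = 0.05: z_{α/2} = 1.960.
Power = Φ(δ − 1.960) + Φ(−δ − 1.960) = Φ(-0.216) + Φ(-3.704) = 0.4146 + 0.0001 = 0.4147.
Type II error: β = 1 − power = 1 − 0.4147 = 0.5853.

β ≈ 0.585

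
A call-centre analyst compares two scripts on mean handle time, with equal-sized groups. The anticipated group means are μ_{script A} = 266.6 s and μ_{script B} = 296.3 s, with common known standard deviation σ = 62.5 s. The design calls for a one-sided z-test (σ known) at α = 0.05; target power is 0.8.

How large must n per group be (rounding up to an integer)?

Standardized effect: d = |μ_{script A} − μ_{script B}| / σ = |266.6 − 296.3| / 62.5 = 0.4752
For power 0.8 need Φ(δ − z_{0.05}) = 0.8, so δ = z_{0.05} + z_{0.20} = 1.645 + 0.842 = 2.486.
δ = d·√(n/2) ⇒ n = 2(δ/d)² = 2 × (2.486 / 0.4752)² = 54.76.
Round up to the next whole unit.

n = 55 per group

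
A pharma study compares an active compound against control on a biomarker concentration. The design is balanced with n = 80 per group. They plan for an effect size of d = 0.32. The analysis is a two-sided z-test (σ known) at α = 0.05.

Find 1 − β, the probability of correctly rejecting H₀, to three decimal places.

Noncentrality parameter: δ = d·√(n/2) = 0.32 × √(80/2) = 2.0239
Two-sided α = 0.05 → critical value z_{0.025} = 1.960.
Power = Φ(δ − 1.960) + Φ(−δ − 1.960) = Φ(0.064) + Φ(-3.984) = 0.5255 + 0.0000 = 0.5255.

Power ≈ 0.526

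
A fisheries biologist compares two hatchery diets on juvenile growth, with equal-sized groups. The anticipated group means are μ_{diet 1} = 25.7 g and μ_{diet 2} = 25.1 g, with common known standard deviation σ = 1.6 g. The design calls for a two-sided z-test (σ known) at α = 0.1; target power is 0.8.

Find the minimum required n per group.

Standardized effect: d = |μ_{diet 1} − μ_{diet 2}| / σ = |25.7 − 25.1| / 1.6 = 0.3750
Set Φ(δ − 1.645) = 0.8; then δ − 1.645 = Φ⁻¹(0.8) = 0.842, giving δ = 2.486.
(The Φ(−δ − z_{α/2}) term is vanishingly small for δ > 0 and is dropped in the standard sample-size formula.)
δ = d·√(n/2) ⇒ n = 2(δ/d)² = 2 × (2.486 / 0.3750)² = 87.93.
Rounding up, n = 88 per group.

n = 88 per group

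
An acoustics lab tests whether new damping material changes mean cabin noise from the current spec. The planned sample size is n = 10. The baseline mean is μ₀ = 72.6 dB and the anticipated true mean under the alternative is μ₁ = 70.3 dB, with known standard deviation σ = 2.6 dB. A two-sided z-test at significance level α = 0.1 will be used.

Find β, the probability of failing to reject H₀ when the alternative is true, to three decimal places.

Standardized effect: d = |μ₁ − μ₀| / σ = |70.3 − 72.6| / 2.6 = 0.8846
Noncentrality parameter: δ = d·√n = 0.8846 × √10 = 2.7974
Two-sided α = 0.1 → critical value z_{0.05} = 1.645.
Power = Φ(δ − 1.645) + Φ(−δ − 1.645) = Φ(1.153) + Φ(-4.442) = 0.8755 + 0.0000 = 0.8755.
Type II error: β = 1 − power = 1 − 0.8755 = 0.1245.

β ≈ 0.125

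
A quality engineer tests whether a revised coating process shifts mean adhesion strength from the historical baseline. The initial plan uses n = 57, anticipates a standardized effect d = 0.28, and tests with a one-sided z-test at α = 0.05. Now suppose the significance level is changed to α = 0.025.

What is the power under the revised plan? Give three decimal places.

δ = d·√n = 0.28 × √57 = 2.1140 (unchanged). New critical value: z_{0.025} = 1.960.
Revised power = P(Z > 1.960 − δ) = Φ(0.154) = 0.5612.

Power ≈ 0.561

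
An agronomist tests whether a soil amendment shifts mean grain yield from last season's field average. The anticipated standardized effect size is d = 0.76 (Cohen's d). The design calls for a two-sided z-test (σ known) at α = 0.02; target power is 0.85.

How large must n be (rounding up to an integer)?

n = 20

For power 0.85 need Φ(δ − z_{0.01}) = 0.85, so δ = z_{0.01} + z_{0.15} = 2.326 + 1.036 = 3.363.
(For δ > 0 the lower-tail rejection region contributes negligibly to power, so the one-term inversion is standard.)
δ = d·√n ⇒ n = (δ/d)² = (3.363 / 0.76)² = 19.58.
Rounding up, n = 20.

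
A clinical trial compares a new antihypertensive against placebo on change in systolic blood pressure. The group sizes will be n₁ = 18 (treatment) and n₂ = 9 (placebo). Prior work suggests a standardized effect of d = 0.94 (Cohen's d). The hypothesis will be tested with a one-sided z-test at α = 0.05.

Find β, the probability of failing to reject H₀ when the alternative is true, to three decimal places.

β ≈ 0.255

Noncentrality parameter: δ = d / √(1/n₁ + 1/n₂) = 0.94 / √(1/18 + 1/9) = 2.3025
Critical value for a one-sided test at α = 0.05: z_α = 1.645.
Power = P(Z > 1.645 − δ) = Φ(0.658) = 0.7446.
Type II error: β = 1 − power = 1 − 0.7446 = 0.2554.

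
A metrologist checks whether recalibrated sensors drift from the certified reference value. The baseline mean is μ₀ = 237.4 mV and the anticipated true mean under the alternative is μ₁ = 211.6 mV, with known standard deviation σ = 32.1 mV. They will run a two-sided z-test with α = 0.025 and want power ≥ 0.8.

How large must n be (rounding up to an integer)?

Standardized effect: d = |μ₁ − μ₀| / σ = |211.6 − 237.4| / 32.1 = 0.8037
Set Φ(δ − 2.241) = 0.8; then δ − 2.241 = Φ⁻¹(0.8) = 0.842, giving δ = 3.083.
(Ignoring the negligible lower-tail rejection probability gives the usual closed-form inversion.)
δ = d·√n ⇒ n = (δ/d)² = (3.083 / 0.8037)² = 14.71.
Rounding up, n = 15.

n = 15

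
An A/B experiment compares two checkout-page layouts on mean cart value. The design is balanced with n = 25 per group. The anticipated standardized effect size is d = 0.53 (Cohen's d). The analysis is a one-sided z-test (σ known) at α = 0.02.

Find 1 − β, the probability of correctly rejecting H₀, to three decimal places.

Noncentrality parameter: δ = d·√(n/2) = 0.53 × √(25/2) = 1.8738
Critical value for a one-sided test at α = 0.02: z_α = 2.054.
Power = P(Z > 2.054 − δ) = Φ(-0.180) = 0.4286.

Power ≈ 0.429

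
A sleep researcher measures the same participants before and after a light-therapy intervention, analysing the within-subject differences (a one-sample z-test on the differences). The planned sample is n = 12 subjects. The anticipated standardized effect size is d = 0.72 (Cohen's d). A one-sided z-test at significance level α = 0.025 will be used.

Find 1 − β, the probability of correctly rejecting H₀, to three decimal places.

Noncentrality parameter: δ = d·√n = 0.72 × √12 = 2.4942
One-sided α = 0.025 → critical value z_{0.025} = 1.960.
Power = Φ(δ − 1.960) = Φ(0.534) = 0.7034.

Power ≈ 0.703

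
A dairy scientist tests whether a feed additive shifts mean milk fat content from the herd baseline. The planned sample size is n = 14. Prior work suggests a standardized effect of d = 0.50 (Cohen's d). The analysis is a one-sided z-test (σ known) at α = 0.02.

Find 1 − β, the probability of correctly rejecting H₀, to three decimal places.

Noncentrality parameter: δ = d·√n = 0.50 × √14 = 1.8708
One-sided α = 0.02 → critical value z_{0.02} = 2.054.
Power = P(Z > 2.054 − δ) = Φ(-0.183) = 0.4274.

Power ≈ 0.427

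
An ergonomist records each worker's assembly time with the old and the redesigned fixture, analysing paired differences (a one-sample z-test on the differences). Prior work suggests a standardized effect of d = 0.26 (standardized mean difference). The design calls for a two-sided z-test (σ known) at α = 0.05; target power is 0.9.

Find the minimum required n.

For power 0.9 need Φ(δ − z_{0.025}) = 0.9, so δ = z_{0.025} + z_{0.10} = 1.960 + 1.282 = 3.242.
(For δ > 0 the lower-tail rejection region contributes negligibly to power, so the one-term inversion is standard.)
δ = d·√n ⇒ n = (δ/d)² = (3.242 / 0.26)² = 155.44.
Rounding up, n = 156.

n = 156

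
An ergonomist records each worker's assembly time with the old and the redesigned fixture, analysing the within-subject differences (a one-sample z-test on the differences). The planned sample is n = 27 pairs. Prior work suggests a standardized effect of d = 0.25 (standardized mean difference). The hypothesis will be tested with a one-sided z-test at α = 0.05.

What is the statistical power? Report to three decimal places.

Noncentrality parameter: δ = d·√n = 0.25 × √27 = 1.2990
Critical value for a one-sided test at α = 0.05: z_α = 1.645.
Power = Φ(δ − 1.645) = Φ(-0.346) = 0.3647.

Power ≈ 0.365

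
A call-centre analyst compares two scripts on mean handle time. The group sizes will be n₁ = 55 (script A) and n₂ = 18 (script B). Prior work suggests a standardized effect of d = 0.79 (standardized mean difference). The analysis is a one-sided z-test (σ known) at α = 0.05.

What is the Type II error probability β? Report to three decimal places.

β ≈ 0.103

Noncentrality parameter: δ = d / √(1/n₁ + 1/n₂) = 0.79 / √(1/55 + 1/18) = 2.9093
One-sided α = 0.05 → critical value z_{0.05} = 1.645.
Power = Φ(δ − 1.645) = Φ(1.264) = 0.8970.
Type II error: β = 1 − power = 1 − 0.8970 = 0.1030.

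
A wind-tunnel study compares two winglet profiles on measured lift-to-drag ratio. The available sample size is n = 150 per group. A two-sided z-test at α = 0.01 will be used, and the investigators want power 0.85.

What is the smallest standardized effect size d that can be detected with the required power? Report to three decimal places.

Required noncentrality: δ = z_{0.005} + z_{0.15} = 2.576 + 1.036 = 3.612.
(Lower-tail contribution to power is negligible for δ > 0.)
δ = d·√(n/2) ⇒ d = δ/√(n/2) = 3.612/√(150/2) = 0.4171.

d ≈ 0.417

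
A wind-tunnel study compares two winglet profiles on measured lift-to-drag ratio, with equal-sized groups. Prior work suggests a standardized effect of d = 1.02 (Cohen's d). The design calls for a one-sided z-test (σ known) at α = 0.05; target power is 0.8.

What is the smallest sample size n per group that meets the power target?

n = 12 per group

For power 0.8 need Φ(δ − z_{0.05}) = 0.8, so δ = z_{0.05} + z_{0.20} = 1.645 + 0.842 = 2.486.
δ = d·√(n/2) ⇒ n = 2(δ/d)² = 2 × (2.486 / 1.02)² = 11.88.
Round up to the next whole unit.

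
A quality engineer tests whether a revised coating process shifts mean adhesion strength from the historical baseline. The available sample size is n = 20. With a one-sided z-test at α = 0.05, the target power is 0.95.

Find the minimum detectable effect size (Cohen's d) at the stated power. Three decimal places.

d ≈ 0.736

Need Φ(δ − 1.645) = 0.95, so δ = 1.645 + 1.645 = 3.290.
δ = d·√n ⇒ d = δ/√n = 3.290/√20 = 0.7356.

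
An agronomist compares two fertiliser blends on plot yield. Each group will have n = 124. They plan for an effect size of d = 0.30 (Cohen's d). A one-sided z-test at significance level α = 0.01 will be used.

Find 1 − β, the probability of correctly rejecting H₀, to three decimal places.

Power ≈ 0.514

Noncentrality parameter: δ = d·√(n/2) = 0.30 × √(124/2) = 2.3622
Critical value for a one-sided test at α = 0.01: z_α = 2.326.
Power = Φ(δ − 2.326) = Φ(0.036) = 0.5143.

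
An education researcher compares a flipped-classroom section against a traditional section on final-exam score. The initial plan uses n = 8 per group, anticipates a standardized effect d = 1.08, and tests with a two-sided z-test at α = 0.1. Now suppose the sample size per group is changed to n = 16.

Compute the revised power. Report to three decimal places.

With n = 16 per group: δ = d·√(n/2) = 1.08 × √(16/2) = 3.0547. Critical value z_{0.05} = 1.645.
Revised power = Φ(δ − 1.645) + Φ(−δ − 1.645) = Φ(1.410) + Φ(-4.700) = 0.9207 + 0.0000 = 0.9207.

Power ≈ 0.921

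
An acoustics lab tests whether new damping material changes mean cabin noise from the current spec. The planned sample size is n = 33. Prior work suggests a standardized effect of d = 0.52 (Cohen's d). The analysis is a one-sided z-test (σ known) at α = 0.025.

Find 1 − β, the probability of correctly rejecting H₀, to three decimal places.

Noncentrality parameter: δ = d·√n = 0.52 × √33 = 2.9872
One-sided α = 0.025 → critical value z_{0.025} = 1.960.
Power = P(Z > 1.960 − δ) = Φ(1.027) = 0.8478.

Power ≈ 0.848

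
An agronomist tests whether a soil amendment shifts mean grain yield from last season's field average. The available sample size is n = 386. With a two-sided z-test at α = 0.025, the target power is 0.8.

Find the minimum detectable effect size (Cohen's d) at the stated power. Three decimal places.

d ≈ 0.157

Required noncentrality: δ = z_{0.0125} + z_{0.20} = 2.241 + 0.842 = 3.083.
(The second rejection-region term Φ(−δ − z_{α/2}) is negligible and dropped.)
δ = d·√n ⇒ d = δ/√n = 3.083/√386 = 0.1569.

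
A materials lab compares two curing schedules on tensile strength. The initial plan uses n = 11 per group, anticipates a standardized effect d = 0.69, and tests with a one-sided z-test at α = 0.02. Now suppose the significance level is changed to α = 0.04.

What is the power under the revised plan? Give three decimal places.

δ = d·√(n/2) = 0.69 × √(11/2) = 1.6182 (unchanged). New critical value: z_{0.04} = 1.751.
Revised power = Φ(δ − 1.751) = Φ(-0.132) = 0.4473.

Power ≈ 0.447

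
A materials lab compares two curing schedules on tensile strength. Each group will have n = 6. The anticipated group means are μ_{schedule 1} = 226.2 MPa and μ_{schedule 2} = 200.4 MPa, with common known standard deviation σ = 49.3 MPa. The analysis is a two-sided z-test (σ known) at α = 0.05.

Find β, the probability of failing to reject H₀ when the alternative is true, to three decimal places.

Standardized effect: d = |μ_{schedule 1} − μ_{schedule 2}| / σ = |226.2 − 200.4| / 49.3 = 0.5233
Noncentrality parameter: δ = d·√(n/2) = 0.5233 × √(6/2) = 0.9064
Critical value for a two-sided test at α = 0.05: z_{α/2} = 1.960.
Power = Φ(δ − 1.960) + Φ(−δ − 1.960) = Φ(-1.054) + Φ(-2.866) = 0.1460 + 0.0021 = 0.1481.
Type II error: β = 1 − power = 1 − 0.1481 = 0.8519.

β ≈ 0.852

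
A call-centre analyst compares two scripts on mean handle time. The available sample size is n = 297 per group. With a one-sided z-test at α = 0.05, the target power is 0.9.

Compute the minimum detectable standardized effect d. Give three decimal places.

Required noncentrality: δ = z_{0.05} + z_{0.10} = 1.645 + 1.282 = 2.926.
δ = d·√(n/2) ⇒ d = δ/√(n/2) = 2.926/√(297/2) = 0.2401.

d ≈ 0.240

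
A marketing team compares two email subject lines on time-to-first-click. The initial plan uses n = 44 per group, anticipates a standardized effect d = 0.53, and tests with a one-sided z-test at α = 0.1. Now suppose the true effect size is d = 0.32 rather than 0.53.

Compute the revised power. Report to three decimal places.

With d = 0.32: δ = d·√(n/2) = 0.32 × √(44/2) = 1.5009. Critical value z_{0.1} = 1.282.
Revised power = P(Z > 1.282 − δ) = Φ(0.219) = 0.5868.

Power ≈ 0.587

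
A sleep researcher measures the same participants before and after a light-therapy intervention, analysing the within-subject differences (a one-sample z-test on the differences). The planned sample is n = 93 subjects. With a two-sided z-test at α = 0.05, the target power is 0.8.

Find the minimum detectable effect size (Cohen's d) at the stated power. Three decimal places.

d ≈ 0.291

Need Φ(δ − 1.960) = 0.8, so δ = 1.960 + 0.842 = 2.802.
(The second rejection-region term Φ(−δ − z_{α/2}) is negligible and dropped.)
δ = d·√n ⇒ d = δ/√n = 2.802/√93 = 0.2905.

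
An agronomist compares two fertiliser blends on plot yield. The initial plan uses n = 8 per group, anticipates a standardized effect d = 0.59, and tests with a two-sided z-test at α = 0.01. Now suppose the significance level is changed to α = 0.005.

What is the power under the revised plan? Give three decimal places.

Power ≈ 0.052

δ = d·√(n/2) = 0.59 × √(8/2) = 1.1800 (unchanged). New critical value: z_{0.0025} = 2.807.
Revised power = Φ(δ − 2.807) + Φ(−δ − 2.807) = Φ(-1.627) + Φ(-3.987) = 0.0519 + 0.0000 = 0.0519.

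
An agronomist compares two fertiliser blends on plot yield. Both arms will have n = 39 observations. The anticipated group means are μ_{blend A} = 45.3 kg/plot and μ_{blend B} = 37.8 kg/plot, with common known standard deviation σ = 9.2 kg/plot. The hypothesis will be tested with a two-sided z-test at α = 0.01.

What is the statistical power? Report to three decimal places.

Standardized effect: d = |μ_{blend A} − μ_{blend B}| / σ = |45.3 − 37.8| / 9.2 = 0.8152
Noncentrality parameter: δ = d·√(n/2) = 0.8152 × √(39/2) = 3.5999
Critical value for a two-sided test at α = 0.01: z_{α/2} = 2.576.
Power = Φ(δ − 2.576) + Φ(−δ − 2.576) = Φ(1.024) + Φ(-6.176) = 0.8471 + 0.0000 = 0.8471.

Power ≈ 0.847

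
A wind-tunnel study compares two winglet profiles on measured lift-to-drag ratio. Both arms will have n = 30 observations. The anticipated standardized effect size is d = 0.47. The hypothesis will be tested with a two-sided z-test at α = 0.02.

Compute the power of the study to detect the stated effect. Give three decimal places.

Noncentrality parameter: δ = d·√(n/2) = 0.47 × √(30/2) = 1.8203
Two-sided α = 0.02 → critical value z_{0.01} = 2.326.
Power = Φ(δ − 2.326) + Φ(−δ − 2.326) = Φ(-0.506) + Φ(-4.147) = 0.3064 + 0.0000 = 0.3064.

Power ≈ 0.306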